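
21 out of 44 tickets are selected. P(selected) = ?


P = 21/44 = 0.4773

P = 0.4773


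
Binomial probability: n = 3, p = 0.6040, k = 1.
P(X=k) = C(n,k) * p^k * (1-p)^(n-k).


C(3,1) = 3
p^1 = 0.604000
(1-p)^2 = 0.156816
P = 3 * 0.604000 * 0.156816 = 0.2842

P(X=1) = 0.2842


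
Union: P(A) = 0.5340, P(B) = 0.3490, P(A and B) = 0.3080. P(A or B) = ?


P(A∪B) = 0.5340 + 0.3490 - 0.3080
= 0.8830 - 0.3080
= 0.5750

P(A∪B) = 0.5750


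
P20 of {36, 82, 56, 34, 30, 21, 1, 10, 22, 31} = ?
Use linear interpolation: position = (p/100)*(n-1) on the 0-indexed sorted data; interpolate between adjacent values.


Sorted: 1, 10, 21, 22, 30, 31, 34, 36, 56, 82
n = 10
Index = 20/100 * 9 = 1.8000
Lower = data[1] = 10, Upper = data[2] = 21
P20 = 10 + 0.8000*(11) = 18.8000

P20 = 18.8000


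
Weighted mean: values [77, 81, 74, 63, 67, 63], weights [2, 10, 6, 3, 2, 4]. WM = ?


Numerator = 77*2 + 81*10 + 74*6 + 63*3 + 67*2 + 63*4 = 1983
Denominator = 2 + 10 + 6 + 3 + 2 + 4 = 27
WM = 1983/27 = 73.4444

WM = 73.4444


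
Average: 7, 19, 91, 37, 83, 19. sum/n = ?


Sum = 7 + 19 + 91 + 37 + 83 + 19 = 256
n = 6
Mean = 256/6 = 42.6667

Mean = 42.6667


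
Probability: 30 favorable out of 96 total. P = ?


P = 30/96 = 0.3125

P = 0.3125


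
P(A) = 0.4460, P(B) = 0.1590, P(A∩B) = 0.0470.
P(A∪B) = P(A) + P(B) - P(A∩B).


P(A∪B) = 0.4460 + 0.1590 - 0.0470
= 0.6050 - 0.0470
= 0.5580

P(A∪B) = 0.5580


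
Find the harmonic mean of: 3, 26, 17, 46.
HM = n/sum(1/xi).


Sum of reciprocals = 1/3 + 1/26 + 1/17 + 1/46 = 0.452358
HM = 4/0.452358 = 8.8426

HM = 8.8426


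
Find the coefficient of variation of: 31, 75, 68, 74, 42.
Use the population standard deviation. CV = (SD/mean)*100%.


Mean = 58.0000
SD = 18.0555
CV = (18.0555/58.0000)*100 = 31.1301%

CV = 31.1301%


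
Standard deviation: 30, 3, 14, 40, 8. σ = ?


Mean = 19.0000
Variance = 192.8000
SD = sqrt(192.8000) = 13.8852

SD = 13.8852


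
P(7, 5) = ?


P(7,5) = 7!/2!
= 5040/2
= 2520

P(7,5) = 2520


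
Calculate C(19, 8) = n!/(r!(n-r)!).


C(19,8) = 19!/(8! × 11!)
= 121645100408832000/(40320 × 39916800)
= 75582

C(19,8) = 75582


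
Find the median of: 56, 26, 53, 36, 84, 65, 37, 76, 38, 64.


Sorted: 26, 36, 37, 38, 53, 56, 64, 65, 76, 84
n = 10 (even)
Middle values: 53 and 56
Median = (53+56)/2 = 54.5000

Median = 54.5000


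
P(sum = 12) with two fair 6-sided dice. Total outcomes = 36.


Total outcomes = 6×6 = 36
Favorable (sum = 12): 1
P = 1/36 = 0.0278

P = 0.0278


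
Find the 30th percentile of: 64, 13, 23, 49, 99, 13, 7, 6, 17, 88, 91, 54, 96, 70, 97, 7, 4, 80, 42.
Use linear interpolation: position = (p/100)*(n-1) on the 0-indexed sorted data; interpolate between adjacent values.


Sorted: 4, 6, 7, 7, 13, 13, 17, 23, 42, 49, 54, 64, 70, 80, 88, 91, 96, 97, 99
n = 19
Index = 30/100 * 18 = 5.4000
Lower = data[5] = 13, Upper = data[6] = 17
P30 = 13 + 0.4000*(4) = 14.6000

P30 = 14.6000


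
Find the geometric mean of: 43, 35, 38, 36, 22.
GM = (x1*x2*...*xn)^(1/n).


Product = 43 × 35 × 38 × 36 × 22 = 45294480
GM = 45294480^(1/5) = 33.9789

GM = 33.9789


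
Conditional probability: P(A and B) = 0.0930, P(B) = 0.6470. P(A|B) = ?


P(A|B) = 0.0930/0.6470 = 0.1437

P(A|B) = 0.1437


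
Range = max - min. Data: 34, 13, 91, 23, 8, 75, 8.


Max = 91, Min = 8
Range = 91 - 8 = 83

Range = 83


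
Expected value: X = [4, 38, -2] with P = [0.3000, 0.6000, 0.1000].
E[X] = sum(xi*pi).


E[X] = 4*0.3000 + 38*0.6000 - 2*0.1000
= 1.2000 + 22.8000 - 0.2000
= 23.8000

E[X] = 23.8000


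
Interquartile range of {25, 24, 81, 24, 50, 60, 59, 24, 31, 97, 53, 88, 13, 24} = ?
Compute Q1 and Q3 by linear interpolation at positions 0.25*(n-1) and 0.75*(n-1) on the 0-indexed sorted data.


Sorted: 13, 24, 24, 24, 24, 25, 31, 50, 53, 59, 60, 81, 88, 97
Q1 (25th %ile) = 24.0000
Q3 (75th %ile) = 59.7500
IQR = 59.7500 - 24.0000 = 35.7500

IQR = 35.7500


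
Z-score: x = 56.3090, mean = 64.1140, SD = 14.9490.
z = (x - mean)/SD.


z = (56.3090 - 64.1140)/14.9490
= -7.8050/14.9490
= -0.5221

z = -0.5221


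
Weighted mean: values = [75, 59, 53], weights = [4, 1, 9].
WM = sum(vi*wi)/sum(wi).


Numerator = 75*4 + 59*1 + 53*9 = 836
Denominator = 4 + 1 + 9 = 14
WM = 836/14 = 59.7143

WM = 59.7143


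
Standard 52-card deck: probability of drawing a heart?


13 hearts in 52 cards
P = 13/52 = 0.2500

P = 0.2500


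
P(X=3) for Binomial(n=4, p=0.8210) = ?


C(4,3) = 4
p^3 = 0.553388
(1-p)^1 = 0.179000
P = 4 * 0.553388 * 0.179000 = 0.3962

P(X=3) = 0.3962


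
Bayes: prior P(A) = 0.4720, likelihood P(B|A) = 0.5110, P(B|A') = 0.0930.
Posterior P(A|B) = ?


P(B) = P(B|A)*P(A) + P(B|A')*P(A')
= 0.5110*0.4720 + 0.0930*0.5280
= 0.241192 + 0.049104 = 0.290296
P(A|B) = 0.241192/0.290296 = 0.8308

P(A|B) = 0.8308


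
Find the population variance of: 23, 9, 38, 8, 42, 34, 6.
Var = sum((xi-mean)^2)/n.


Mean = 22.8571
Squared deviations: 0.0204, 192.0204, 229.3061, 220.7347, 366.4490, 124.1633, 284.1633
Sum = 1416.8571
Variance = 1416.8571/7 = 202.4082

Variance = 202.4082


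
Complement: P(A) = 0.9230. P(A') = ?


P(not A) = 1 - 0.9230 = 0.0770

P(not A) = 0.0770


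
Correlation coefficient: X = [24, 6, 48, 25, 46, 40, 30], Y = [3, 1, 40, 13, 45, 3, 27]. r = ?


Mean X = 31.2857, Mean Y = 18.8571
SD X = 13.656127, SD Y = 17.124991
Cov = 170.469388
r = 170.469388/(13.656127*17.124991) = 0.7289

r = 0.7289


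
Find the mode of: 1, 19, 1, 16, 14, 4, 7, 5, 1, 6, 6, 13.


Frequencies: 1:3, 4:1, 5:1, 6:2, 7:1, 13:1, 14:1, 16:1, 19:1
Max frequency = 3
Mode = 1

Mode = 1


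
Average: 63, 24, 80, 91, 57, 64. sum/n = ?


Sum = 63 + 24 + 80 + 91 + 57 + 64 = 379
n = 6
Mean = 379/6 = 63.1667

Mean = 63.1667


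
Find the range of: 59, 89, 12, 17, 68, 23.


Max = 89, Min = 12
Range = 89 - 12 = 77

Range = 77


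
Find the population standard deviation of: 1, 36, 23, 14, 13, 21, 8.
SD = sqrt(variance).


Mean = 16.5714
Variance = 110.5306
SD = sqrt(110.5306) = 10.5134

SD = 10.5134


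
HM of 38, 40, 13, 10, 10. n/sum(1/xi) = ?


Sum of reciprocals = 1/38 + 1/40 + 1/13 + 1/10 + 1/10 = 0.328239
HM = 5/0.328239 = 15.2328

HM = 15.2328


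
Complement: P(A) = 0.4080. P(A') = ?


P(not A) = 1 - 0.4080 = 0.5920

P(not A) = 0.5920


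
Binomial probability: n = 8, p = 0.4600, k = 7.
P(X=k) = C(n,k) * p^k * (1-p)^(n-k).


C(8,7) = 8
p^7 = 0.004358
(1-p)^1 = 0.540000
P = 8 * 0.004358 * 0.540000 = 0.0188

P(X=7) = 0.0188


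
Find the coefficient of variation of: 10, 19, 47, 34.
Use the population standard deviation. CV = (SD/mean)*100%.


Mean = 27.5000
SD = 14.1510
CV = (14.1510/27.5000)*100 = 51.4581%

CV = 51.4581%


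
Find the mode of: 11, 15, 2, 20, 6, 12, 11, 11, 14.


Frequencies: 2:1, 6:1, 11:3, 12:1, 14:1, 15:1, 20:1
Max frequency = 3
Mode = 11

Mode = 11


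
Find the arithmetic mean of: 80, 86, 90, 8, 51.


Sum = 80 + 86 + 90 + 8 + 51 = 315
n = 5
Mean = 315/5 = 63.0000

Mean = 63.0000


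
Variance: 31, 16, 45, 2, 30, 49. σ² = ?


Mean = 28.8333
Squared deviations: 4.6944, 164.6944, 261.3611, 720.0278, 1.3611, 406.6944
Sum = 1558.8333
Variance = 1558.8333/6 = 259.8056

Variance = 259.8056


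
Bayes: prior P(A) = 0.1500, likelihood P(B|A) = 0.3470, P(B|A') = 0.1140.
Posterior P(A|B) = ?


P(B) = P(B|A)*P(A) + P(B|A')*P(A')
= 0.3470*0.1500 + 0.1140*0.8500
= 0.052050 + 0.096900 = 0.148950
P(A|B) = 0.052050/0.148950 = 0.3494

P(A|B) = 0.3494


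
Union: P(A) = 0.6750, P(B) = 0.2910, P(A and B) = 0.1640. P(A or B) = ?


P(A∪B) = 0.6750 + 0.2910 - 0.1640
= 0.9660 - 0.1640
= 0.8020

P(A∪B) = 0.8020


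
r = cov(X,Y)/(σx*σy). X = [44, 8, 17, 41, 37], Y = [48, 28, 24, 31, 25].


Mean X = 29.4000, Mean Y = 31.2000
SD X = 14.263239, SD Y = 8.749857
Cov = 70.720000
r = 70.720000/(14.263239*8.749857) = 0.5667

r = 0.5667


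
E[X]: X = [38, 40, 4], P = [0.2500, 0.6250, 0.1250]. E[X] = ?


E[X] = 38*0.2500 + 40*0.6250 + 4*0.1250
= 9.5000 + 25.0000 + 0.5000
= 35.0000

E[X] = 35.0000


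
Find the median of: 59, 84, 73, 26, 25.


Sorted: 25, 26, 59, 73, 84
n = 5 (odd)
Middle value = 59

Median = 59


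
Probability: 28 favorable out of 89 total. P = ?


P = 28/89 = 0.3146

P = 0.3146


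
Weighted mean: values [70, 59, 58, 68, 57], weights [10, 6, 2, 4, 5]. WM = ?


Numerator = 70*10 + 59*6 + 58*2 + 68*4 + 57*5 = 1727
Denominator = 10 + 6 + 2 + 4 + 5 = 27
WM = 1727/27 = 63.9630

WM = 63.9630


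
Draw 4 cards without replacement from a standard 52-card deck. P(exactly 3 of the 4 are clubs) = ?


Hypergeometric: P(X=3) = C(13,3)·C(39,1) / C(52,4)
= 286 × 39 / 270725
= 11154/270725 = 0.0412

P = 0.0412


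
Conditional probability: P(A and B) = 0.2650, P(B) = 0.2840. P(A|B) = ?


P(A|B) = 0.2650/0.2840 = 0.9331

P(A|B) = 0.9331


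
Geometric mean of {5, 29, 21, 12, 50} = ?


Product = 5 × 29 × 21 × 12 × 50 = 1827000
GM = 1827000^(1/5) = 17.8792

GM = 17.8792


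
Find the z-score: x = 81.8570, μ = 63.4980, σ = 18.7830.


z = (81.8570 - 63.4980)/18.7830
= 18.3590/18.7830
= 0.9774

z = 0.9774


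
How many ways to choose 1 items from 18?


C(18,1) = 18!/(1! × 17!)
= 6402373705728000/(1 × 355687428096000)
= 18

C(18,1) = 18


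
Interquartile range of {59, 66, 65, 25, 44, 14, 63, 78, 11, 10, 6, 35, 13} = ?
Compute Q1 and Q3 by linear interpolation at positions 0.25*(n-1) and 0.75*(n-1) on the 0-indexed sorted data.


Sorted: 6, 10, 11, 13, 14, 25, 35, 44, 59, 63, 65, 66, 78
Q1 (25th %ile) = 13.0000
Q3 (75th %ile) = 63.0000
IQR = 63.0000 - 13.0000 = 50.0000

IQR = 50.0000


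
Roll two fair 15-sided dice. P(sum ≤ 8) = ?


Total outcomes = 15×15 = 225
Favorable (sum ≤ 8): 28
P = 28/225 = 0.1244

P = 0.1244


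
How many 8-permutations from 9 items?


P(9,8) = 9!/1!
= 362880/1
= 362880

P(9,8) = 362880


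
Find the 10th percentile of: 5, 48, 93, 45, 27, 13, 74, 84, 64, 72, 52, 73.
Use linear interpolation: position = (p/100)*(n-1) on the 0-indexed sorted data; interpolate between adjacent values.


Sorted: 5, 13, 27, 45, 48, 52, 64, 72, 73, 74, 84, 93
n = 12
Index = 10/100 * 11 = 1.1000
Lower = data[1] = 13, Upper = data[2] = 27
P10 = 13 + 0.1000*(14) = 14.4000

P10 = 14.4000


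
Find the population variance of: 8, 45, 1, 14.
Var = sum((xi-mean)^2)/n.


Mean = 17.0000
Squared deviations: 81.0000, 784.0000, 256.0000, 9.0000
Sum = 1130.0000
Variance = 1130.0000/4 = 282.5000

Variance = 282.5000


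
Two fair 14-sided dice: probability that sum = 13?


Total outcomes = 14×14 = 196
Favorable (sum = 13): 12
P = 12/196 = 0.0612

P = 0.0612


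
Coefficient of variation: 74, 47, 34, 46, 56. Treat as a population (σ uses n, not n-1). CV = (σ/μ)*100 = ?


Mean = 51.4000
SD = 13.2906
CV = (13.2906/51.4000)*100 = 25.8572%

CV = 25.8572%


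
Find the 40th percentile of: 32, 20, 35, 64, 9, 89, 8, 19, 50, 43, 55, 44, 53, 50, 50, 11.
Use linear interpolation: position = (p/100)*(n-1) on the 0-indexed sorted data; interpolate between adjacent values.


Sorted: 8, 9, 11, 19, 20, 32, 35, 43, 44, 50, 50, 50, 53, 55, 64, 89
n = 16
Index = 40/100 * 15 = 6.0000
Lower = data[6] = 35, Upper = data[7] = 43
P40 = 35 + 0*(8) = 35.0000

P40 = 35.0000


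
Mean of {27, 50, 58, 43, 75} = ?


Sum = 27 + 50 + 58 + 43 + 75 = 253
n = 5
Mean = 253/5 = 50.6000

Mean = 50.6000


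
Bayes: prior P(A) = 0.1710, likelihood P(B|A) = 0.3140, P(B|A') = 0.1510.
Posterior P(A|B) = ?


P(B) = P(B|A)*P(A) + P(B|A')*P(A')
= 0.3140*0.1710 + 0.1510*0.8290
= 0.053694 + 0.125179 = 0.178873
P(A|B) = 0.053694/0.178873 = 0.3002

P(A|B) = 0.3002


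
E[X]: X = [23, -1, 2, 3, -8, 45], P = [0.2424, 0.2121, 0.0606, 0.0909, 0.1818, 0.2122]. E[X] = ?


E[X] = 23*0.2424 - 1*0.2121 + 2*0.0606 + 3*0.0909 - 8*0.1818 + 45*0.2122
= 5.5752 - 0.2121 + 0.1212 + 0.2727 - 1.4544 + 9.5490
= 13.8516

E[X] = 13.8516


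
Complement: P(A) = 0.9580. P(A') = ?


P(not A) = 1 - 0.9580 = 0.0420

P(not A) = 0.0420


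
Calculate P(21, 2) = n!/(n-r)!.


P(21,2) = 21!/19!
= 51090942171709440000/121645100408832000
= 420

P(21,2) = 420


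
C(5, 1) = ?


C(5,1) = 5!/(1! × 4!)
= 120/(1 × 24)
= 5

C(5,1) = 5


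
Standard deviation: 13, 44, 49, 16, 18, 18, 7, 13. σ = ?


Mean = 22.2500
Variance = 208.4375
SD = sqrt(208.4375) = 14.4374

SD = 14.4374


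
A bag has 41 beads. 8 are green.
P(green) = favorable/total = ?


P = 8/41 = 0.1951

P = 0.1951


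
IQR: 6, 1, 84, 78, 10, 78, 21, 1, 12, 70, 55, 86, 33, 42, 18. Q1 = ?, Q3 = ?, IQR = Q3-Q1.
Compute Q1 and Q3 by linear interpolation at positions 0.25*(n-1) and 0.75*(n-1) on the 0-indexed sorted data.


Sorted: 1, 1, 6, 10, 12, 18, 21, 33, 42, 55, 70, 78, 78, 84, 86
Q1 (25th %ile) = 11.0000
Q3 (75th %ile) = 74.0000
IQR = 74.0000 - 11.0000 = 63.0000

IQR = 63.0000


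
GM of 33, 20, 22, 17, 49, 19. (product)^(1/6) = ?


Product = 33 × 20 × 22 × 17 × 49 × 19 = 229808040
GM = 229808040^(1/6) = 24.7492

GM = 24.7492


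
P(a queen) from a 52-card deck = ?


4 queens in 52 cards
P = 4/52 = 0.0769

P = 0.0769


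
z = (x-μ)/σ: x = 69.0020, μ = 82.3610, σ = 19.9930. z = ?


z = (69.0020 - 82.3610)/19.9930
= -13.3590/19.9930
= -0.6682

z = -0.6682


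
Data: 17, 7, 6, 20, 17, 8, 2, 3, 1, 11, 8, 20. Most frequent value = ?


Frequencies: 1:1, 2:1, 3:1, 6:1, 7:1, 8:2, 11:1, 17:2, 20:2
Max frequency = 2
Mode = 8, 17, 20

Mode = 8, 17, 20


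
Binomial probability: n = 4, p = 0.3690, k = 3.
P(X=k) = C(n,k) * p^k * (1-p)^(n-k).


C(4,3) = 4
p^3 = 0.050243
(1-p)^1 = 0.631000
P = 4 * 0.050243 * 0.631000 = 0.1268

P(X=3) = 0.1268


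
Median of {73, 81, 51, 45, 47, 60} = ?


Sorted: 45, 47, 51, 60, 73, 81
n = 6 (even)
Middle values: 51 and 60
Median = (51+60)/2 = 55.5000

Median = 55.5000


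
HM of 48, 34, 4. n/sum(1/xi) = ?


Sum of reciprocals = 1/48 + 1/34 + 1/4 = 0.300245
HM = 3/0.300245 = 9.9918

HM = 9.9918


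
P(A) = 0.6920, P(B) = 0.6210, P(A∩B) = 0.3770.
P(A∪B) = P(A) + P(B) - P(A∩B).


P(A∪B) = 0.6920 + 0.6210 - 0.3770
= 1.3130 - 0.3770
= 0.9360

P(A∪B) = 0.9360


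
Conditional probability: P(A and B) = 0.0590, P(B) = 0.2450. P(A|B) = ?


P(A|B) = 0.0590/0.2450 = 0.2408

P(A|B) = 0.2408


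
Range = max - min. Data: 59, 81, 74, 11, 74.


Max = 81, Min = 11
Range = 81 - 11 = 70

Range = 70


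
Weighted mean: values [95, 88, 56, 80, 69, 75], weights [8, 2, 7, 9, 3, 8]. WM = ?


Numerator = 95*8 + 88*2 + 56*7 + 80*9 + 69*3 + 75*8 = 2855
Denominator = 8 + 2 + 7 + 9 + 3 + 8 = 37
WM = 2855/37 = 77.1622

WM = 77.1622


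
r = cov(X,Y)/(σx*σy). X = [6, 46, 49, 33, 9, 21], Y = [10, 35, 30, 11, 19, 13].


Mean X = 27.3333, Mean Y = 19.6667
SD X = 16.739839, SD Y = 9.620580
Cov = 120.277778
r = 120.277778/(16.739839*9.620580) = 0.7468

r = 0.7468


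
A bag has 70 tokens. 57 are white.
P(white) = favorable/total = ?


P = 57/70 = 0.8143

P = 0.8143


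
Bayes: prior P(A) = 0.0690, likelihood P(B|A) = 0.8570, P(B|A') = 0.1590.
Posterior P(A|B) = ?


P(B) = P(B|A)*P(A) + P(B|A')*P(A')
= 0.8570*0.0690 + 0.1590*0.9310
= 0.059133 + 0.148029 = 0.207162
P(A|B) = 0.059133/0.207162 = 0.2854

P(A|B) = 0.2854


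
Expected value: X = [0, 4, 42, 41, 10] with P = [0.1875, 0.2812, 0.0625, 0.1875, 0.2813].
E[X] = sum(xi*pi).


E[X] = 0*0.1875 + 4*0.2812 + 42*0.0625 + 41*0.1875 + 10*0.2813
= 0 + 1.1248 + 2.6250 + 7.6875 + 2.8130
= 14.2503

E[X] = 14.2503


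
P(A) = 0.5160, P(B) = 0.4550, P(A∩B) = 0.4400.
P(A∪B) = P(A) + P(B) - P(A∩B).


P(A∪B) = 0.5160 + 0.4550 - 0.4400
= 0.9710 - 0.4400
= 0.5310

P(A∪B) = 0.5310


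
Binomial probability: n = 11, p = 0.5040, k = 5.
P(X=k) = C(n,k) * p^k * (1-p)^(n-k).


C(11,5) = 462
p^5 = 0.032520
(1-p)^6 = 0.014890
P = 462 * 0.032520 * 0.014890 = 0.2237

P(X=5) = 0.2237


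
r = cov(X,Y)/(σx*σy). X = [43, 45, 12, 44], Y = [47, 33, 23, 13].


Mean X = 36.0000, Mean Y = 29.0000
SD X = 13.874437, SD Y = 12.569805
Cov = 44.500000
r = 44.500000/(13.874437*12.569805) = 0.2552

r = 0.2552


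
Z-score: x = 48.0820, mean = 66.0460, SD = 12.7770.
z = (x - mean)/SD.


z = (48.0820 - 66.0460)/12.7770
= -17.9640/12.7770
= -1.4060

z = -1.4060


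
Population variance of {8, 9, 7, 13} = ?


Mean = 9.2500
Squared deviations: 1.5625, 0.0625, 5.0625, 14.0625
Sum = 20.7500
Variance = 20.7500/4 = 5.1875

Variance = 5.1875


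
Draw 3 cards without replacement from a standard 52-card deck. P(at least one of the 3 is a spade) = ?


P(at least one) = 1 - P(none)
P(none) = (39/52) × (38/51) × (37/50) = 0.413529
P(at least one) = 1 - 0.413529 = 0.5865

P = 0.5865


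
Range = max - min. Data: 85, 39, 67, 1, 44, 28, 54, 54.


Max = 85, Min = 1
Range = 85 - 1 = 84

Range = 84


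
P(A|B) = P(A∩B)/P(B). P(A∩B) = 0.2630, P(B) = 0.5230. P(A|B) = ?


P(A|B) = 0.2630/0.5230 = 0.5029

P(A|B) = 0.5029


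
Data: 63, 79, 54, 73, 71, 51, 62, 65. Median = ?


Sorted: 51, 54, 62, 63, 65, 71, 73, 79
n = 8 (even)
Middle values: 63 and 65
Median = (63+65)/2 = 64.0000

Median = 64.0000


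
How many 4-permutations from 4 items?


P(4,4) = 4!/0!
= 24/1
= 24

P(4,4) = 24


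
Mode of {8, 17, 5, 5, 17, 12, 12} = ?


Frequencies: 5:2, 8:1, 12:2, 17:2
Max frequency = 2
Mode = 5, 12, 17

Mode = 5, 12, 17


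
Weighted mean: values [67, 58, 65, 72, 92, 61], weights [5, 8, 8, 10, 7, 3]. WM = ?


Numerator = 67*5 + 58*8 + 65*8 + 72*10 + 92*7 + 61*3 = 2866
Denominator = 5 + 8 + 8 + 10 + 7 + 3 = 41
WM = 2866/41 = 69.9024

WM = 69.9024


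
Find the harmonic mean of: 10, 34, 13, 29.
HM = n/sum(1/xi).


Sum of reciprocals = 1/10 + 1/34 + 1/13 + 1/29 = 0.240818
HM = 4/0.240818 = 16.6101

HM = 16.6101


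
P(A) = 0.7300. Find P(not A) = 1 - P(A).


P(not A) = 1 - 0.7300 = 0.2700

P(not A) = 0.2700


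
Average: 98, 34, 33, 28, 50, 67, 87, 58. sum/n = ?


Sum = 98 + 34 + 33 + 28 + 50 + 67 + 87 + 58 = 455
n = 8
Mean = 455/8 = 56.8750

Mean = 56.8750


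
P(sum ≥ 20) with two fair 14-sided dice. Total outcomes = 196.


Total outcomes = 14×14 = 196
Favorable (sum ≥ 20): 45
P = 45/196 = 0.2296

P = 0.2296


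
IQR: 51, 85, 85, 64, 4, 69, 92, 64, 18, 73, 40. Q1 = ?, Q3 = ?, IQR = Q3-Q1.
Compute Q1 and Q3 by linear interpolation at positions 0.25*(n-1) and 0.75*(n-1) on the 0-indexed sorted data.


Sorted: 4, 18, 40, 51, 64, 64, 69, 73, 85, 85, 92
Q1 (25th %ile) = 45.5000
Q3 (75th %ile) = 79.0000
IQR = 79.0000 - 45.5000 = 33.5000

IQR = 33.5000


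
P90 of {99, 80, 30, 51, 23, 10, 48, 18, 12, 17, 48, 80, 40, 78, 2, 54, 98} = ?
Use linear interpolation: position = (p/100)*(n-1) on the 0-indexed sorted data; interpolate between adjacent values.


Sorted: 2, 10, 12, 17, 18, 23, 30, 40, 48, 48, 51, 54, 78, 80, 80, 98, 99
n = 17
Index = 90/100 * 16 = 14.4000
Lower = data[14] = 80, Upper = data[15] = 98
P90 = 80 + 0.4000*(18) = 87.2000

P90 = 87.2000


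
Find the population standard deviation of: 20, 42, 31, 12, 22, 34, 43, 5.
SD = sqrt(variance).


Mean = 26.1250
Variance = 165.3594
SD = sqrt(165.3594) = 12.8592

SD = 12.8592


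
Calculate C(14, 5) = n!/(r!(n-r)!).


C(14,5) = 14!/(5! × 9!)
= 87178291200/(120 × 362880)
= 2002

C(14,5) = 2002


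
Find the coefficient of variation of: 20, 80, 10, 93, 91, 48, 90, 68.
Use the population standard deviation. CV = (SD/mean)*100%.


Mean = 62.5000
SD = 30.8383
CV = (30.8383/62.5000)*100 = 49.3413%

CV = 49.3413%


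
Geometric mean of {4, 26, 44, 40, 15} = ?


Product = 4 × 26 × 44 × 40 × 15 = 2745600
GM = 2745600^(1/5) = 19.3967

GM = 19.3967


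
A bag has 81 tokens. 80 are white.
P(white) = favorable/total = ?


P = 80/81 = 0.9877

P = 0.9877


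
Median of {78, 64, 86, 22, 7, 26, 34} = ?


Sorted: 7, 22, 26, 34, 64, 78, 86
n = 7 (odd)
Middle value = 34

Median = 34


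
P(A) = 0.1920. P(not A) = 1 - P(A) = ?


P(not A) = 1 - 0.1920 = 0.8080

P(not A) = 0.8080


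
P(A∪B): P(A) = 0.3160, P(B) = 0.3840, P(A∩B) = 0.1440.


P(A∪B) = 0.3160 + 0.3840 - 0.1440
= 0.7000 - 0.1440
= 0.5560

P(A∪B) = 0.5560


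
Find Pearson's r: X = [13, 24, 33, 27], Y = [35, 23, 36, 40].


Mean X = 24.2500, Mean Y = 33.5000
SD X = 7.258616, SD Y = 6.344289
Cov = 6.375000
r = 6.375000/(7.258616*6.344289) = 0.1384

r = 0.1384


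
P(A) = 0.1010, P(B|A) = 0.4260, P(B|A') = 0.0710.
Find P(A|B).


P(B) = P(B|A)*P(A) + P(B|A')*P(A')
= 0.4260*0.1010 + 0.0710*0.8990
= 0.043026 + 0.063829 = 0.106855
P(A|B) = 0.043026/0.106855 = 0.4027

P(A|B) = 0.4027


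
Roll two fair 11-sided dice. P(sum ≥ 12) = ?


Total outcomes = 11×11 = 121
Favorable (sum ≥ 12): 66
P = 66/121 = 0.5455

P = 0.5455


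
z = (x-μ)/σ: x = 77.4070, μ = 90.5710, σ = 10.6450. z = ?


z = (77.4070 - 90.5710)/10.6450
= -13.1640/10.6450
= -1.2366

z = -1.2366


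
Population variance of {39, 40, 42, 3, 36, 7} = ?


Mean = 27.8333
Squared deviations: 124.6944, 148.0278, 200.6944, 616.6944, 66.6944, 434.0278
Sum = 1590.8333
Variance = 1590.8333/6 = 265.1389

Variance = 265.1389


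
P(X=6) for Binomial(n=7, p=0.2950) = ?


C(7,6) = 7
p^6 = 0.000659
(1-p)^1 = 0.705000
P = 7 * 0.000659 * 0.705000 = 0.0033

P(X=6) = 0.0033


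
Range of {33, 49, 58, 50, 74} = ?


Max = 74, Min = 33
Range = 74 - 33 = 41

Range = 41


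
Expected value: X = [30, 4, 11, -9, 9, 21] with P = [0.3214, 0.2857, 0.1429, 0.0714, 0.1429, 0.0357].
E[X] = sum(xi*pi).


E[X] = 30*0.3214 + 4*0.2857 + 11*0.1429 - 9*0.0714 + 9*0.1429 + 21*0.0357
= 9.6420 + 1.1428 + 1.5719 - 0.6426 + 1.2861 + 0.7497
= 13.7499

E[X] = 13.7499


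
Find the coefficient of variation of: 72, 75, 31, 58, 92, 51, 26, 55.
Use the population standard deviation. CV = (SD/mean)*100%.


Mean = 57.5000
SD = 20.7666
CV = (20.7666/57.5000)*100 = 36.1158%

CV = 36.1158%


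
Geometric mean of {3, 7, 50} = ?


Product = 3 × 7 × 50 = 1050
GM = 1050^(1/3) = 10.1640

GM = 10.1640


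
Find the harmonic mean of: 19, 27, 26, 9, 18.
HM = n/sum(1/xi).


Sum of reciprocals = 1/19 + 1/27 + 1/26 + 1/9 + 1/18 = 0.294797
HM = 5/0.294797 = 16.9608

HM = 16.9608


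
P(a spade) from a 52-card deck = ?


13 spades in 52 cards
P = 13/52 = 0.2500

P = 0.2500


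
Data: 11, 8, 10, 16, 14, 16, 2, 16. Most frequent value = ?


Frequencies: 2:1, 8:1, 10:1, 11:1, 14:1, 16:3
Max frequency = 3
Mode = 16

Mode = 16


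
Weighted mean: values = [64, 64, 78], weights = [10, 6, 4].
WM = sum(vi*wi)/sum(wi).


Numerator = 64*10 + 64*6 + 78*4 = 1336
Denominator = 10 + 6 + 4 = 20
WM = 1336/20 = 66.8000

WM = 66.8000


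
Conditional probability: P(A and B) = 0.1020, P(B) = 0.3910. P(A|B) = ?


P(A|B) = 0.1020/0.3910 = 0.2609

P(A|B) = 0.2609


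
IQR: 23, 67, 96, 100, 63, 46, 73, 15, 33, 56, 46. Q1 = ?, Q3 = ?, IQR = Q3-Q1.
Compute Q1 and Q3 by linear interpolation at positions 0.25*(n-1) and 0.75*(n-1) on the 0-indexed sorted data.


Sorted: 15, 23, 33, 46, 46, 56, 63, 67, 73, 96, 100
Q1 (25th %ile) = 39.5000
Q3 (75th %ile) = 70.0000
IQR = 70.0000 - 39.5000 = 30.5000

IQR = 30.5000


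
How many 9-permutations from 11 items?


P(11,9) = 11!/2!
= 39916800/2
= 19958400

P(11,9) = 19958400


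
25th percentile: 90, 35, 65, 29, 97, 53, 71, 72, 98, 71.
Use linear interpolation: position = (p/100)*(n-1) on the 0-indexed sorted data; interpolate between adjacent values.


Sorted: 29, 35, 53, 65, 71, 71, 72, 90, 97, 98
n = 10
Index = 25/100 * 9 = 2.2500
Lower = data[2] = 53, Upper = data[3] = 65
P25 = 53 + 0.2500*(12) = 56.0000

P25 = 56.0000


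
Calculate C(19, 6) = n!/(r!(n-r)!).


C(19,6) = 19!/(6! × 13!)
= 121645100408832000/(720 × 6227020800)
= 27132

C(19,6) = 27132


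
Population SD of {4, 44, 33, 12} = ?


Mean = 23.2500
Variance = 255.6875
SD = sqrt(255.6875) = 15.9902

SD = 15.9902


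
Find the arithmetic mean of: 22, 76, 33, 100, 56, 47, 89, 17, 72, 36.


Sum = 22 + 76 + 33 + 100 + 56 + 47 + 89 + 17 + 72 + 36 = 548
n = 10
Mean = 548/10 = 54.8000

Mean = 54.8000


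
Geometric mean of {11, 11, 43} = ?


Product = 11 × 11 × 43 = 5203
GM = 5203^(1/3) = 17.3281

GM = 17.3281


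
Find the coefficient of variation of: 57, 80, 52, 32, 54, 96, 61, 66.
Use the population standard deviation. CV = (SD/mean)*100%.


Mean = 62.2500
SD = 17.9774
CV = (17.9774/62.2500)*100 = 28.8794%

CV = 28.8794%


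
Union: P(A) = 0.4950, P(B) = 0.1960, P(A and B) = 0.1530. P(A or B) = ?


P(A∪B) = 0.4950 + 0.1960 - 0.1530
= 0.6910 - 0.1530
= 0.5380

P(A∪B) = 0.5380


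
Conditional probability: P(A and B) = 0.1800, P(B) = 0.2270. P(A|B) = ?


P(A|B) = 0.1800/0.2270 = 0.7930

P(A|B) = 0.7930


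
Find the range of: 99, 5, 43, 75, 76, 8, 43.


Max = 99, Min = 5
Range = 99 - 5 = 94

Range = 94


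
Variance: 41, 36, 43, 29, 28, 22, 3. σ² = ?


Mean = 28.8571
Squared deviations: 147.4490, 51.0204, 200.0204, 0.0204, 0.7347, 47.0204, 668.5918
Sum = 1114.8571
Variance = 1114.8571/7 = 159.2653

Variance = 159.2653


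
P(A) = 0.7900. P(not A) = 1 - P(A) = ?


P(not A) = 1 - 0.7900 = 0.2100

P(not A) = 0.2100


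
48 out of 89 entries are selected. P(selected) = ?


P = 48/89 = 0.5393

P = 0.5393


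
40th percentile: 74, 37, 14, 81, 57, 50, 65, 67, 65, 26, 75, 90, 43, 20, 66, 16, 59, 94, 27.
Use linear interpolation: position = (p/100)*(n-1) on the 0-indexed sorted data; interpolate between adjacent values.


Sorted: 14, 16, 20, 26, 27, 37, 43, 50, 57, 59, 65, 65, 66, 67, 74, 75, 81, 90, 94
n = 19
Index = 40/100 * 18 = 7.2000
Lower = data[7] = 50, Upper = data[8] = 57
P40 = 50 + 0.2000*(7) = 51.4000

P40 = 51.4000


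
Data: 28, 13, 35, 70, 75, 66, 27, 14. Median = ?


Sorted: 13, 14, 27, 28, 35, 66, 70, 75
n = 8 (even)
Middle values: 28 and 35
Median = (28+35)/2 = 31.5000

Median = 31.5000


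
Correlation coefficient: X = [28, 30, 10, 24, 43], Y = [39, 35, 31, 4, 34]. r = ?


Mean X = 27.0000, Mean Y = 28.6000
SD X = 10.620734, SD Y = 12.563439
Cov = 29.800000
r = 29.800000/(10.620734*12.563439) = 0.2233

r = 0.2233


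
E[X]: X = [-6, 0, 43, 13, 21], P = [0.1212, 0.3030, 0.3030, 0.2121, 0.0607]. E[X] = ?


E[X] = -6*0.1212 + 0*0.3030 + 43*0.3030 + 13*0.2121 + 21*0.0607
= -0.7272 + 0 + 13.0290 + 2.7573 + 1.2747
= 16.3338

E[X] = 16.3338


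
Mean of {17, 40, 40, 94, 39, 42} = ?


Sum = 17 + 40 + 40 + 94 + 39 + 42 = 272
n = 6
Mean = 272/6 = 45.3333

Mean = 45.3333


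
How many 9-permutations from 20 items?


P(20,9) = 20!/11!
= 2432902008176640000/39916800
= 60949324800

P(20,9) = 60949324800


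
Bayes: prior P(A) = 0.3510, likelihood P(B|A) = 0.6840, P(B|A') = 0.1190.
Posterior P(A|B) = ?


P(B) = P(B|A)*P(A) + P(B|A')*P(A')
= 0.6840*0.3510 + 0.1190*0.6490
= 0.240084 + 0.077231 = 0.317315
P(A|B) = 0.240084/0.317315 = 0.7566

P(A|B) = 0.7566


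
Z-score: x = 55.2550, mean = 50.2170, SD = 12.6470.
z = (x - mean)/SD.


z = (55.2550 - 50.2170)/12.6470
= 5.0380/12.6470
= 0.3984

z = 0.3984


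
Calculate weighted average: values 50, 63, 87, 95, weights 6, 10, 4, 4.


Numerator = 50*6 + 63*10 + 87*4 + 95*4 = 1658
Denominator = 6 + 10 + 4 + 4 = 24
WM = 1658/24 = 69.0833

WM = 69.0833


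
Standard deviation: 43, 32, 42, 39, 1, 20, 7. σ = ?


Mean = 26.2857
Variance = 253.0612
SD = sqrt(253.0612) = 15.9079

SD = 15.9079


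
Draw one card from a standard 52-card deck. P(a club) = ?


13 clubs in 52 cards
P = 13/52 = 0.2500

P = 0.2500


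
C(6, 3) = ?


C(6,3) = 6!/(3! × 3!)
= 720/(6 × 6)
= 20

C(6,3) = 20


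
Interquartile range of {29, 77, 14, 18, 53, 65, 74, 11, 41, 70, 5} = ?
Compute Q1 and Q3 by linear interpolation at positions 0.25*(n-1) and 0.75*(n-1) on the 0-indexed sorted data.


Sorted: 5, 11, 14, 18, 29, 41, 53, 65, 70, 74, 77
Q1 (25th %ile) = 16.0000
Q3 (75th %ile) = 67.5000
IQR = 67.5000 - 16.0000 = 51.5000

IQR = 51.5000


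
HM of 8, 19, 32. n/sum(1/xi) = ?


Sum of reciprocals = 1/8 + 1/19 + 1/32 = 0.208882
HM = 3/0.208882 = 14.3622

HM = 14.3622


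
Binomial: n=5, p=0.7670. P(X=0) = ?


C(5,0) = 1
p^0 = 1.000000
(1-p)^5 = 0.000687
P = 1 * 1.000000 * 0.000687 = 0.0007

P(X=0) = 0.0007


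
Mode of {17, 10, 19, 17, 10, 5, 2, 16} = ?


Frequencies: 2:1, 5:1, 10:2, 16:1, 17:2, 19:1
Max frequency = 2
Mode = 10, 17

Mode = 10, 17


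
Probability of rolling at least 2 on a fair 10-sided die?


Favorable outcomes (roll ≥ 2): 9
Total outcomes = 10
P = 9/10 = 0.9000

P = 0.9000


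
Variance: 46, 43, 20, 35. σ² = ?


Mean = 36.0000
Squared deviations: 100.0000, 49.0000, 256.0000, 1.0000
Sum = 406.0000
Variance = 406.0000/4 = 101.5000

Variance = 101.5000


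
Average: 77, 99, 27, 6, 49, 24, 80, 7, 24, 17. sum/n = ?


Sum = 77 + 99 + 27 + 6 + 49 + 24 + 80 + 7 + 24 + 17 = 410
n = 10
Mean = 410/10 = 41.0000

Mean = 41.0000


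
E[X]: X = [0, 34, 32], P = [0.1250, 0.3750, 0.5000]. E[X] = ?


E[X] = 0*0.1250 + 34*0.3750 + 32*0.5000
= 0 + 12.7500 + 16.0000
= 28.7500

E[X] = 28.7500


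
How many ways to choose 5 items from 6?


C(6,5) = 6!/(5! × 1!)
= 720/(120 × 1)
= 6

C(6,5) = 6


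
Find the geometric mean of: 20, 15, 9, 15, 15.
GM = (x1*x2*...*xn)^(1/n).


Product = 20 × 15 × 9 × 15 × 15 = 607500
GM = 607500^(1/5) = 14.3453

GM = 14.3453


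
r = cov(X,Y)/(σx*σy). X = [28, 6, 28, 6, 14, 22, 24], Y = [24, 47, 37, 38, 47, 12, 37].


Mean X = 18.2857, Mean Y = 34.5714
SD X = 8.907690, SD Y = 11.672399
Cov = -56.734694
r = -56.734694/(8.907690*11.672399) = -0.5457

r = -0.5457


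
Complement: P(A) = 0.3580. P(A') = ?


P(not A) = 1 - 0.3580 = 0.6420

P(not A) = 0.6420


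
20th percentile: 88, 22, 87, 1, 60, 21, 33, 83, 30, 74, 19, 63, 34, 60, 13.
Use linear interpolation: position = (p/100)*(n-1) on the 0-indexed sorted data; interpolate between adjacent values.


Sorted: 1, 13, 19, 21, 22, 30, 33, 34, 60, 60, 63, 74, 83, 87, 88
n = 15
Index = 20/100 * 14 = 2.8000
Lower = data[2] = 19, Upper = data[3] = 21
P20 = 19 + 0.8000*(2) = 20.6000

P20 = 20.6000


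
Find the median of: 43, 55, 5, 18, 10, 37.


Sorted: 5, 10, 18, 37, 43, 55
n = 6 (even)
Middle values: 18 and 37
Median = (18+37)/2 = 27.5000

Median = 27.5000


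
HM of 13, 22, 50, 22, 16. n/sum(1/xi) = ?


Sum of reciprocals = 1/13 + 1/22 + 1/50 + 1/22 + 1/16 = 0.250332
HM = 5/0.250332 = 19.9735

HM = 19.9735


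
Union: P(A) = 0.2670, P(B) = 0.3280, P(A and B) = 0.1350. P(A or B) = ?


P(A∪B) = 0.2670 + 0.3280 - 0.1350
= 0.5950 - 0.1350
= 0.4600

P(A∪B) = 0.4600


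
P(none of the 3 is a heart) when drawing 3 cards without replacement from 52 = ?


P(no hearts) = (39/52) × (38/51) × (37/50)
= 0.4135

P = 0.4135


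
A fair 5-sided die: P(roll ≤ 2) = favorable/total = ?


Favorable outcomes (roll ≤ 2): 2
Total outcomes = 5
P = 2/5 = 0.4000

P = 0.4000


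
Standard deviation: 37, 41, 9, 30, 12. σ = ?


Mean = 25.8000
Variance = 169.3600
SD = sqrt(169.3600) = 13.0138

SD = 13.0138


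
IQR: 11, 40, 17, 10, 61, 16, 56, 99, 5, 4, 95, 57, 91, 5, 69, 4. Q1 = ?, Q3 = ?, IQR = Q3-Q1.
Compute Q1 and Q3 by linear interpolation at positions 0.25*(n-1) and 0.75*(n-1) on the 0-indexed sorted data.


Sorted: 4, 4, 5, 5, 10, 11, 16, 17, 40, 56, 57, 61, 69, 91, 95, 99
Q1 (25th %ile) = 8.7500
Q3 (75th %ile) = 63.0000
IQR = 63.0000 - 8.7500 = 54.2500

IQR = 54.2500


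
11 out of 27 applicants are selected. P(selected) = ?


P = 11/27 = 0.4074

P = 0.4074


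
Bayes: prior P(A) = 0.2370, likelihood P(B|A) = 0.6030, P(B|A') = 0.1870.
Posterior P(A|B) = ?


P(B) = P(B|A)*P(A) + P(B|A')*P(A')
= 0.6030*0.2370 + 0.1870*0.7630
= 0.142911 + 0.142681 = 0.285592
P(A|B) = 0.142911/0.285592 = 0.5004

P(A|B) = 0.5004


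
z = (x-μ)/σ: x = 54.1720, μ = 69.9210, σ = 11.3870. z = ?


z = (54.1720 - 69.9210)/11.3870
= -15.7490/11.3870
= -1.3831

z = -1.3831


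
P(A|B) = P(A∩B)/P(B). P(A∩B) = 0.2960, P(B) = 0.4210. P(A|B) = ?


P(A|B) = 0.2960/0.4210 = 0.7031

P(A|B) = 0.7031


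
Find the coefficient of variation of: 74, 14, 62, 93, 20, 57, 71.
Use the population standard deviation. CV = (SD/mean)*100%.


Mean = 55.8571
SD = 26.7658
CV = (26.7658/55.8571)*100 = 47.9183%

CV = 47.9183%


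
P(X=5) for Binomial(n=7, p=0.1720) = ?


C(7,5) = 21
p^5 = 0.000151
(1-p)^2 = 0.685584
P = 21 * 0.000151 * 0.685584 = 0.0022

P(X=5) = 0.0022


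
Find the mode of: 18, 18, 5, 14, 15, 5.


Frequencies: 5:2, 14:1, 15:1, 18:2
Max frequency = 2
Mode = 5, 18

Mode = 5, 18


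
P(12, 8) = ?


P(12,8) = 12!/4!
= 479001600/24
= 19958400

P(12,8) = 19958400


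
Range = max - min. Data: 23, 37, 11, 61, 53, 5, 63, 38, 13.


Max = 63, Min = 5
Range = 63 - 5 = 58

Range = 58


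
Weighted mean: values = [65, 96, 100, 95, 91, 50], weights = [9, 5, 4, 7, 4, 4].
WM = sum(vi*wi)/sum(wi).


Numerator = 65*9 + 96*5 + 100*4 + 95*7 + 91*4 + 50*4 = 2694
Denominator = 9 + 5 + 4 + 7 + 4 + 4 = 33
WM = 2694/33 = 81.6364

WM = 81.6364


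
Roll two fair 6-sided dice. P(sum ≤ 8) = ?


Total outcomes = 6×6 = 36
Favorable (sum ≤ 8): 26
P = 26/36 = 0.7222

P = 0.7222


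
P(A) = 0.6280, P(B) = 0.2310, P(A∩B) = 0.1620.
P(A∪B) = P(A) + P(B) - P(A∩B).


P(A∪B) = 0.6280 + 0.2310 - 0.1620
= 0.8590 - 0.1620
= 0.6970

P(A∪B) = 0.6970


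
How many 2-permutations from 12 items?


P(12,2) = 12!/10!
= 479001600/3628800
= 132

P(12,2) = 132


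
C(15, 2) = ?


C(15,2) = 15!/(2! × 13!)
= 1307674368000/(2 × 6227020800)
= 105

C(15,2) = 105


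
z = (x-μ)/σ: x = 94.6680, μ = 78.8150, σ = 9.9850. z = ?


z = (94.6680 - 78.8150)/9.9850
= 15.8530/9.9850
= 1.5877

z = 1.5877


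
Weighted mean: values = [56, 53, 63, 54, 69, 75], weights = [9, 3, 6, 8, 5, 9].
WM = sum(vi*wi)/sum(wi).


Numerator = 56*9 + 53*3 + 63*6 + 54*8 + 69*5 + 75*9 = 2493
Denominator = 9 + 3 + 6 + 8 + 5 + 9 = 40
WM = 2493/40 = 62.3250

WM = 62.3250


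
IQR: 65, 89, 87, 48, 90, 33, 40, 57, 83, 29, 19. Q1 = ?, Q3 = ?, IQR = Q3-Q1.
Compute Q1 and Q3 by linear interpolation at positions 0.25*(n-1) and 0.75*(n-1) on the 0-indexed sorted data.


Sorted: 19, 29, 33, 40, 48, 57, 65, 83, 87, 89, 90
Q1 (25th %ile) = 36.5000
Q3 (75th %ile) = 85.0000
IQR = 85.0000 - 36.5000 = 48.5000

IQR = 48.5000


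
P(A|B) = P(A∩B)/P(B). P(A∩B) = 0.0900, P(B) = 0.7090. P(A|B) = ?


P(A|B) = 0.0900/0.7090 = 0.1269

P(A|B) = 0.1269


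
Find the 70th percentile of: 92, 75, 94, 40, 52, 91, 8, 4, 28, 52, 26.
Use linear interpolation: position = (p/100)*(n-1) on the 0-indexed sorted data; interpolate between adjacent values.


Sorted: 4, 8, 26, 28, 40, 52, 52, 75, 91, 92, 94
n = 11
Index = 70/100 * 10 = 7.0000
Lower = data[7] = 75, Upper = data[8] = 91
P70 = 75 + 0*(16) = 75.0000

P70 = 75.0000


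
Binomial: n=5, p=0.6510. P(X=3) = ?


C(5,3) = 10
p^3 = 0.275894
(1-p)^2 = 0.121801
P = 10 * 0.275894 * 0.121801 = 0.3360

P(X=3) = 0.3360


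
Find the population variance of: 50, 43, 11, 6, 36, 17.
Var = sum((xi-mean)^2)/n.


Mean = 27.1667
Squared deviations: 521.3611, 250.6944, 261.3611, 448.0278, 78.0278, 103.3611
Sum = 1662.8333
Variance = 1662.8333/6 = 277.1389

Variance = 277.1389


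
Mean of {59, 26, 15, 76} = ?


Sum = 59 + 26 + 15 + 76 = 176
n = 4
Mean = 176/4 = 44.0000

Mean = 44.0000


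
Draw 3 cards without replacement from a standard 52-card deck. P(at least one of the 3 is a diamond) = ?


P(at least one) = 1 - P(none)
P(none) = (39/52) × (38/51) × (37/50) = 0.413529
P(at least one) = 1 - 0.413529 = 0.5865

P = 0.5865


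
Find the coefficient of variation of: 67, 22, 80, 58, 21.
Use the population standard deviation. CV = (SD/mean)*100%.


Mean = 49.6000
SD = 23.9883
CV = (23.9883/49.6000)*100 = 48.3636%

CV = 48.3636%


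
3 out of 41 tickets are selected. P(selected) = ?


P = 3/41 = 0.0732

P = 0.0732


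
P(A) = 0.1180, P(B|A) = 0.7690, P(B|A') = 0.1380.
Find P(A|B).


P(B) = P(B|A)*P(A) + P(B|A')*P(A')
= 0.7690*0.1180 + 0.1380*0.8820
= 0.090742 + 0.121716 = 0.212458
P(A|B) = 0.090742/0.212458 = 0.4271

P(A|B) = 0.4271


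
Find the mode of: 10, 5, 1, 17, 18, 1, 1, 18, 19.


Frequencies: 1:3, 5:1, 10:1, 17:1, 18:2, 19:1
Max frequency = 3
Mode = 1

Mode = 1


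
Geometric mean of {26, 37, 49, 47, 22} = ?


Product = 26 × 37 × 49 × 47 × 22 = 48740692
GM = 48740692^(1/5) = 34.4809

GM = 34.4809


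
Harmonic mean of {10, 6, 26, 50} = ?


Sum of reciprocals = 1/10 + 1/6 + 1/26 + 1/50 = 0.325128
HM = 4/0.325128 = 12.3028

HM = 12.3028


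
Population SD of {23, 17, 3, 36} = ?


Mean = 19.7500
Variance = 140.6875
SD = sqrt(140.6875) = 11.8612

SD = 11.8612


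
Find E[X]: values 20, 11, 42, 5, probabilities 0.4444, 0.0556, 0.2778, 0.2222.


E[X] = 20*0.4444 + 11*0.0556 + 42*0.2778 + 5*0.2222
= 8.8880 + 0.6116 + 11.6676 + 1.1110
= 22.2782

E[X] = 22.2782


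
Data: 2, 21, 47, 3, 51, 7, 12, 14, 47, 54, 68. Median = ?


Sorted: 2, 3, 7, 12, 14, 21, 47, 47, 51, 54, 68
n = 11 (odd)
Middle value = 21

Median = 21


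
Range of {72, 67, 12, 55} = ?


Max = 72, Min = 12
Range = 72 - 12 = 60

Range = 60


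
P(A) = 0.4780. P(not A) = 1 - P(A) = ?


P(not A) = 1 - 0.4780 = 0.5220

P(not A) = 0.5220


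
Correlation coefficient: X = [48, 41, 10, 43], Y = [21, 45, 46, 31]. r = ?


Mean X = 35.5000, Mean Y = 35.7500
SD X = 14.941553, SD Y = 10.377259
Cov = -107.625000
r = -107.625000/(14.941553*10.377259) = -0.6941

r = -0.6941


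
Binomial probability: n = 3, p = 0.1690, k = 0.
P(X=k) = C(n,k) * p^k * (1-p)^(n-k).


C(3,0) = 1
p^0 = 1.000000
(1-p)^3 = 0.573856
P = 1 * 1.000000 * 0.573856 = 0.5739

P(X=0) = 0.5739


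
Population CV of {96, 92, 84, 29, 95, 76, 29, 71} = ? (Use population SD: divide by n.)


Mean = 71.5000
SD = 25.8892
CV = (25.8892/71.5000)*100 = 36.2087%

CV = 36.2087%


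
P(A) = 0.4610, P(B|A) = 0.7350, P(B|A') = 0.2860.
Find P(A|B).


P(B) = P(B|A)*P(A) + P(B|A')*P(A')
= 0.7350*0.4610 + 0.2860*0.5390
= 0.338835 + 0.154154 = 0.492989
P(A|B) = 0.338835/0.492989 = 0.6873

P(A|B) = 0.6873


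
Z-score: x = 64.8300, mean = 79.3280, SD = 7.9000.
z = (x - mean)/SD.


z = (64.8300 - 79.3280)/7.9000
= -14.4980/7.9000
= -1.8352

z = -1.8352


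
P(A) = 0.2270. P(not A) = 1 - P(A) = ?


P(not A) = 1 - 0.2270 = 0.7730

P(not A) = 0.7730


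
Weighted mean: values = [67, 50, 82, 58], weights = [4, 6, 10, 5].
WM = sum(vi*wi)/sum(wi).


Numerator = 67*4 + 50*6 + 82*10 + 58*5 = 1678
Denominator = 4 + 6 + 10 + 5 = 25
WM = 1678/25 = 67.1200

WM = 67.1200


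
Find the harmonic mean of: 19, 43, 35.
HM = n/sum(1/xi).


Sum of reciprocals = 1/19 + 1/43 + 1/35 = 0.104459
HM = 3/0.104459 = 28.7195

HM = 28.7195


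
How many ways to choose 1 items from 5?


C(5,1) = 5!/(1! × 4!)
= 120/(1 × 24)
= 5

C(5,1) = 5


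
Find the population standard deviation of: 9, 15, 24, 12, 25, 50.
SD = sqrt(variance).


Mean = 22.5000
Variance = 185.5833
SD = sqrt(185.5833) = 13.6229

SD = 13.6229


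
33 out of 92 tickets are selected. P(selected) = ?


P = 33/92 = 0.3587

P = 0.3587


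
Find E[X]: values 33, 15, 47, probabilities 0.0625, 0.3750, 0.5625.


E[X] = 33*0.0625 + 15*0.3750 + 47*0.5625
= 2.0625 + 5.6250 + 26.4375
= 34.1250

E[X] = 34.1250


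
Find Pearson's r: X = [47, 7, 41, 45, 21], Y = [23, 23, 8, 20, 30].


Mean X = 32.2000, Mean Y = 20.8000
SD X = 15.625620, SD Y = 7.194442
Cov = -49.760000
r = -49.760000/(15.625620*7.194442) = -0.4426

r = -0.4426
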